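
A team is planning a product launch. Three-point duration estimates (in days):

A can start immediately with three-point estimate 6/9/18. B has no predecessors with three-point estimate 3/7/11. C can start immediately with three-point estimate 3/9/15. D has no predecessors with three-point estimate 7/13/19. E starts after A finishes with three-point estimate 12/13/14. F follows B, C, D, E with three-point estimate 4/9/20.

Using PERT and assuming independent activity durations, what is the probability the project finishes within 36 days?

0.815

te_A = (6 + 4·9 + 18)/6 = 60/6 = 10; σ²_A = ((18−6)/6)² = 4.000
te_B = (3 + 4·7 + 11)/6 = 42/6 = 7; σ²_B = ((11−3)/6)² = 1.778
te_C = (3 + 4·9 + 15)/6 = 54/6 = 9; σ²_C = ((15−3)/6)² = 4.000
te_D = (7 + 4·13 + 19)/6 = 78/6 = 13; σ²_D = ((19−7)/6)² = 4.000
te_E = (12 + 4·13 + 14)/6 = 78/6 = 13; σ²_E = ((14−12)/6)² = 0.111
te_F = (4 + 4·9 + 20)/6 = 60/6 = 10; σ²_F = ((20−4)/6)² = 7.111

Forward pass:
ES_A = 0; EF_A = 10
ES_B = 0; EF_B = 7
ES_C = 0; EF_C = 9
ES_D = 0; EF_D = 13
ES_E = 10; EF_E = 10+13 = 23
ES_F = max(EF_B=7, EF_C=9, EF_D=13, EF_E=23) = 23; EF_F = 23+10 = 33
Expected project duration μ = 33 days. Critical path: A → E → F.

Variance along critical path = 4.000 + 0.111 + 7.111 = 11.222; σ = √11.222 = 3.350 days.
Z = (36 − 33) / 3.350 = 0.896
P(T ≤ 36) = Φ(0.896) ≈ 0.815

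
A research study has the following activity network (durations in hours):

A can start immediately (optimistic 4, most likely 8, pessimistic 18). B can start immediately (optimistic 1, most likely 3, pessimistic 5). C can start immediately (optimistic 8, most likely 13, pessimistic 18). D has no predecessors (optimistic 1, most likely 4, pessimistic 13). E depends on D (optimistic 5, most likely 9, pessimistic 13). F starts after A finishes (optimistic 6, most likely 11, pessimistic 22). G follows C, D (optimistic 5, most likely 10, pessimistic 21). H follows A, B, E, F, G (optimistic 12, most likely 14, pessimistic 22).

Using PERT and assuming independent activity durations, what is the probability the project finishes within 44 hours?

te_A = (4 + 4·8 + 18)/6 = 54/6 = 9; σ²_A = ((18−4)/6)² = 5.444
te_B = (1 + 4·3 + 5)/6 = 18/6 = 3; σ²_B = ((5−1)/6)² = 0.444
te_C = (8 + 4·13 + 18)/6 = 78/6 = 13; σ²_C = ((18−8)/6)² = 2.778
te_D = (1 + 4·4 + 13)/6 = 30/6 = 5; σ²_D = ((13−1)/6)² = 4.000
te_E = (5 + 4·9 + 13)/6 = 54/6 = 9; σ²_E = ((13−5)/6)² = 1.778
te_F = (6 + 4·11 + 22)/6 = 72/6 = 12; σ²_F = ((22−6)/6)² = 7.111
te_G = (5 + 4·10 + 21)/6 = 66/6 = 11; σ²_G = ((21−5)/6)² = 7.111
te_H = (12 + 4·14 + 22)/6 = 90/6 = 15; σ²_H = ((22−12)/6)² = 2.778

Forward pass:
ES_A = 0; EF_A = 9
ES_B = 0; EF_B = 3
ES_C = 0; EF_C = 13
ES_D = 0; EF_D = 5
ES_E = 5; EF_E = 5+9 = 14
ES_F = 9; EF_F = 9+12 = 21
ES_G = max(EF_C=13, EF_D=5) = 13; EF_G = 13+11 = 24
ES_H = max(EF_A=9, EF_B=3, EF_E=14, EF_F=21, EF_G=24) = 24; EF_H = 24+15 = 39
Expected project duration μ = 39 hours. Critical path: C → G → H.

Variance along critical path = 2.778 + 7.111 + 2.778 = 12.667; σ = √12.667 = 3.559 hours.
Z = (44 − 39) / 3.559 = 1.405
P(T ≤ 44) = Φ(1.405) ≈ 0.920

0.920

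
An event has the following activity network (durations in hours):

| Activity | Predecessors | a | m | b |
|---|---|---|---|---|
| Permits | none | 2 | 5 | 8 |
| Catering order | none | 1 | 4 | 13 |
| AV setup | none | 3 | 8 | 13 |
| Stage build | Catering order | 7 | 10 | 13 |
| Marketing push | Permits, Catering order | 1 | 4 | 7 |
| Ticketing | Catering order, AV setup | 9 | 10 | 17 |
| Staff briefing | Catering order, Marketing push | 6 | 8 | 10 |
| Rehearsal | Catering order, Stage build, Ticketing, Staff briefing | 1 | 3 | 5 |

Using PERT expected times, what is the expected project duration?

22 hours

te_Permits = (2 + 4·5 + 8)/6 = 30/6 = 5
te_Catering order = (1 + 4·4 + 13)/6 = 30/6 = 5
te_AV setup = (3 + 4·8 + 13)/6 = 48/6 = 8
te_Stage build = (7 + 4·10 + 13)/6 = 60/6 = 10
te_Marketing push = (1 + 4·4 + 7)/6 = 24/6 = 4
te_Ticketing = (9 + 4·10 + 17)/6 = 66/6 = 11
te_Staff briefing = (6 + 4·8 + 10)/6 = 48/6 = 8
te_Rehearsal = (1 + 4·3 + 5)/6 = 18/6 = 3

Forward pass:
ES_Permits = 0; EF_Permits = 5
ES_Catering order = 0; EF_Catering order = 5
ES_AV setup = 0; EF_AV setup = 8
ES_Stage build = 5; EF_Stage build = 5+10 = 15
ES_Marketing push = max(EF_Permits=5, EF_Catering order=5) = 5; EF_Marketing push = 5+4 = 9
ES_Ticketing = max(EF_Catering order=5, EF_AV setup=8) = 8; EF_Ticketing = 8+11 = 19
ES_Staff briefing = max(EF_Catering order=5, EF_Marketing push=9) = 9; EF_Staff briefing = 9+8 = 17
ES_Rehearsal = max(EF_Catering order=5, EF_Stage build=15, EF_Ticketing=19, EF_Staff briefing=17) = 19; EF_Rehearsal = 19+3 = 22
Expected project duration μ = 22 hours. Critical path: AV setup → Ticketing → Rehearsal.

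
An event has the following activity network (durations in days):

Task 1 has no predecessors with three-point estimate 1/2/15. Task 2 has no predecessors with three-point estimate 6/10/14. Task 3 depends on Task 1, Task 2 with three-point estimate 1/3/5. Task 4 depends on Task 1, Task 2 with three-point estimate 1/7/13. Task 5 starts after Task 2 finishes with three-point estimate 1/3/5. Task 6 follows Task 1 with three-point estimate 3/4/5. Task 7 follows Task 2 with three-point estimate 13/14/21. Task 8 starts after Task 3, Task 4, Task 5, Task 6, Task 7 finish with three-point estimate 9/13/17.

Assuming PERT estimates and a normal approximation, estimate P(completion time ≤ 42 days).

0.958

te_Task 1 = (1 + 4·2 + 15)/6 = 24/6 = 4; σ²_Task 1 = ((15−1)/6)² = 5.444
te_Task 2 = (6 + 4·10 + 14)/6 = 60/6 = 10; σ²_Task 2 = ((14−6)/6)² = 1.778
te_Task 3 = (1 + 4·3 + 5)/6 = 18/6 = 3; σ²_Task 3 = ((5−1)/6)² = 0.444
te_Task 4 = (1 + 4·7 + 13)/6 = 42/6 = 7; σ²_Task 4 = ((13−1)/6)² = 4.000
te_Task 5 = (1 + 4·3 + 5)/6 = 18/6 = 3; σ²_Task 5 = ((5−1)/6)² = 0.444
te_Task 6 = (3 + 4·4 + 5)/6 = 24/6 = 4; σ²_Task 6 = ((5−3)/6)² = 0.111
te_Task 7 = (13 + 4·14 + 21)/6 = 90/6 = 15; σ²_Task 7 = ((21−13)/6)² = 1.778
te_Task 8 = (9 + 4·13 + 17)/6 = 78/6 = 13; σ²_Task 8 = ((17−9)/6)² = 1.778

Forward pass:
ES_Task 1 = 0; EF_Task 1 = 4
ES_Task 2 = 0; EF_Task 2 = 10
ES_Task 3 = max(EF_Task 1=4, EF_Task 2=10) = 10; EF_Task 3 = 10+3 = 13
ES_Task 4 = max(EF_Task 1=4, EF_Task 2=10) = 10; EF_Task 4 = 10+7 = 17
ES_Task 5 = 10; EF_Task 5 = 10+3 = 13
ES_Task 6 = 4; EF_Task 6 = 4+4 = 8
ES_Task 7 = 10; EF_Task 7 = 10+15 = 25
ES_Task 8 = max(EF_Task 3=13, EF_Task 4=17, EF_Task 5=13, EF_Task 6=8, EF_Task 7=25) = 25; EF_Task 8 = 25+13 = 38
Expected project duration μ = 38 days. Critical path: Task 2 → Task 7 → Task 8.

Variance along critical path = 1.778 + 1.778 + 1.778 = 5.333; σ = √5.333 = 2.309 days.
Z = (42 − 38) / 2.309 = 1.732
P(T ≤ 42) = Φ(1.732) ≈ 0.958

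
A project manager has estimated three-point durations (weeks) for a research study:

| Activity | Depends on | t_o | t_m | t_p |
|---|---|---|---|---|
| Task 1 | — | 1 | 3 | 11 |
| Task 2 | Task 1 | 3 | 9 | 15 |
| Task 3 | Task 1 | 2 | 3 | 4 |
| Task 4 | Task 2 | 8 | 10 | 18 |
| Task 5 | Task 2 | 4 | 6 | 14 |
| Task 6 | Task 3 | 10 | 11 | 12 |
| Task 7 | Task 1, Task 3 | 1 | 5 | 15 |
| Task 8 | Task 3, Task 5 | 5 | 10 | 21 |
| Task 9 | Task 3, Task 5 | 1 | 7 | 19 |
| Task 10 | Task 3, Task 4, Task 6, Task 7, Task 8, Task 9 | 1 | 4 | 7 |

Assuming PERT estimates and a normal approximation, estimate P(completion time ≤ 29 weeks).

te_Task 1 = (1 + 4·3 + 11)/6 = 24/6 = 4; σ²_Task 1 = ((11−1)/6)² = 2.778
te_Task 2 = (3 + 4·9 + 15)/6 = 54/6 = 9; σ²_Task 2 = ((15−3)/6)² = 4.000
te_Task 3 = (2 + 4·3 + 4)/6 = 18/6 = 3; σ²_Task 3 = ((4−2)/6)² = 0.111
te_Task 4 = (8 + 4·10 + 18)/6 = 66/6 = 11; σ²_Task 4 = ((18−8)/6)² = 2.778
te_Task 5 = (4 + 4·6 + 14)/6 = 42/6 = 7; σ²_Task 5 = ((14−4)/6)² = 2.778
te_Task 6 = (10 + 4·11 + 12)/6 = 66/6 = 11; σ²_Task 6 = ((12−10)/6)² = 0.111
te_Task 7 = (1 + 4·5 + 15)/6 = 36/6 = 6; σ²_Task 7 = ((15−1)/6)² = 5.444
te_Task 8 = (5 + 4·10 + 21)/6 = 66/6 = 11; σ²_Task 8 = ((21−5)/6)² = 7.111
te_Task 9 = (1 + 4·7 + 19)/6 = 48/6 = 8; σ²_Task 9 = ((19−1)/6)² = 9.000
te_Task 10 = (1 + 4·4 + 7)/6 = 24/6 = 4; σ²_Task 10 = ((7−1)/6)² = 1.000

Forward pass:
ES_Task 1 = 0; EF_Task 1 = 4
ES_Task 2 = 4; EF_Task 2 = 4+9 = 13
ES_Task 3 = 4; EF_Task 3 = 4+3 = 7
ES_Task 4 = 13; EF_Task 4 = 13+11 = 24
ES_Task 5 = 13; EF_Task 5 = 13+7 = 20
ES_Task 6 = 7; EF_Task 6 = 7+11 = 18
ES_Task 7 = max(EF_Task 1=4, EF_Task 3=7) = 7; EF_Task 7 = 7+6 = 13
ES_Task 8 = max(EF_Task 3=7, EF_Task 5=20) = 20; EF_Task 8 = 20+11 = 31
ES_Task 9 = max(EF_Task 3=7, EF_Task 5=20) = 20; EF_Task 9 = 20+8 = 28
ES_Task 10 = max(EF_Task 3=7, EF_Task 4=24, EF_Task 6=18, EF_Task 7=13, EF_Task 8=31, EF_Task 9=28) = 31; EF_Task 10 = 31+4 = 35
Expected project duration μ = 35 weeks. Critical path: Task 1 → Task 2 → Task 5 → Task 8 → Task 10.

Variance along critical path = 2.778 + 4.000 + 2.778 + 7.111 + 1.000 = 17.667; σ = √17.667 = 4.203 weeks.
Z = (29 − 35) / 4.203 = -1.427
P(T ≤ 29) = Φ(-1.427) ≈ 0.077

0.077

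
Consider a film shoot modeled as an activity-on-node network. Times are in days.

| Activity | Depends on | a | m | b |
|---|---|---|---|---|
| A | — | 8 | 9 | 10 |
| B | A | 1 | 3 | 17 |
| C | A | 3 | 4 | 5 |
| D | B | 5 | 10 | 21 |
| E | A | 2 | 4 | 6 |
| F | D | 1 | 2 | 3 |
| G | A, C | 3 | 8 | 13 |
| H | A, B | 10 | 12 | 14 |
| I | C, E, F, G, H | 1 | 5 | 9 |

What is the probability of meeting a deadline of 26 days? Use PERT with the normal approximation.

te_A = (8 + 4·9 + 10)/6 = 54/6 = 9; σ²_A = ((10−8)/6)² = 0.111
te_B = (1 + 4·3 + 17)/6 = 30/6 = 5; σ²_B = ((17−1)/6)² = 7.111
te_C = (3 + 4·4 + 5)/6 = 24/6 = 4; σ²_C = ((5−3)/6)² = 0.111
te_D = (5 + 4·10 + 21)/6 = 66/6 = 11; σ²_D = ((21−5)/6)² = 7.111
te_E = (2 + 4·4 + 6)/6 = 24/6 = 4; σ²_E = ((6−2)/6)² = 0.444
te_F = (1 + 4·2 + 3)/6 = 12/6 = 2; σ²_F = ((3−1)/6)² = 0.111
te_G = (3 + 4·8 + 13)/6 = 48/6 = 8; σ²_G = ((13−3)/6)² = 2.778
te_H = (10 + 4·12 + 14)/6 = 72/6 = 12; σ²_H = ((14−10)/6)² = 0.444
te_I = (1 + 4·5 + 9)/6 = 30/6 = 5; σ²_I = ((9−1)/6)² = 1.778

Forward pass:
ES_A = 0; EF_A = 9
ES_B = 9; EF_B = 9+5 = 14
ES_C = 9; EF_C = 9+4 = 13
ES_D = 14; EF_D = 14+11 = 25
ES_E = 9; EF_E = 9+4 = 13
ES_F = 25; EF_F = 25+2 = 27
ES_G = max(EF_A=9, EF_C=13) = 13; EF_G = 13+8 = 21
ES_H = max(EF_A=9, EF_B=14) = 14; EF_H = 14+12 = 26
ES_I = max(EF_C=13, EF_E=13, EF_F=27, EF_G=21, EF_H=26) = 27; EF_I = 27+5 = 32
Expected project duration μ = 32 days. Critical path: A → B → D → F → I.

Variance along critical path = 0.111 + 7.111 + 7.111 + 0.111 + 1.778 = 16.222; σ = √16.222 = 4.028 days.
Z = (26 − 32) / 4.028 = -1.490
P(T ≤ 26) = Φ(-1.490) ≈ 0.068

0.068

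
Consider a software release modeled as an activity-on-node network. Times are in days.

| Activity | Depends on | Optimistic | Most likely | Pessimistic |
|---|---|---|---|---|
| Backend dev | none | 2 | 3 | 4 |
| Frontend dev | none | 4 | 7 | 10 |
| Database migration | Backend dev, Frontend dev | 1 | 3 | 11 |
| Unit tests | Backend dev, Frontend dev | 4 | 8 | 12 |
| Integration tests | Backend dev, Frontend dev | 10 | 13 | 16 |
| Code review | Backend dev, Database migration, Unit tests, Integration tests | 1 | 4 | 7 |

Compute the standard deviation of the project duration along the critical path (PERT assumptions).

1.73 days

te_Backend dev = (2 + 4·3 + 4)/6 = 18/6 = 3; σ²_Backend dev = ((4−2)/6)² = 0.111
te_Frontend dev = (4 + 4·7 + 10)/6 = 42/6 = 7; σ²_Frontend dev = ((10−4)/6)² = 1.000
te_Database migration = (1 + 4·3 + 11)/6 = 24/6 = 4; σ²_Database migration = ((11−1)/6)² = 2.778
te_Unit tests = (4 + 4·8 + 12)/6 = 48/6 = 8; σ²_Unit tests = ((12−4)/6)² = 1.778
te_Integration tests = (10 + 4·13 + 16)/6 = 78/6 = 13; σ²_Integration tests = ((16−10)/6)² = 1.000
te_Code review = (1 + 4·4 + 7)/6 = 24/6 = 4; σ²_Code review = ((7−1)/6)² = 1.000

Forward pass:
ES_Backend dev = 0; EF_Backend dev = 3
ES_Frontend dev = 0; EF_Frontend dev = 7
ES_Database migration = max(EF_Backend dev=3, EF_Frontend dev=7) = 7; EF_Database migration = 7+4 = 11
ES_Unit tests = max(EF_Backend dev=3, EF_Frontend dev=7) = 7; EF_Unit tests = 7+8 = 15
ES_Integration tests = max(EF_Backend dev=3, EF_Frontend dev=7) = 7; EF_Integration tests = 7+13 = 20
ES_Code review = max(EF_Backend dev=3, EF_Database migration=11, EF_Unit tests=15, EF_Integration tests=20) = 20; EF_Code review = 20+4 = 24
Expected project duration μ = 24 days. Critical path: Frontend dev → Integration tests → Code review.

Variance along critical path = 1.000 + 1.000 + 1.000 = 3.000
σ = √3.000 = 1.732 days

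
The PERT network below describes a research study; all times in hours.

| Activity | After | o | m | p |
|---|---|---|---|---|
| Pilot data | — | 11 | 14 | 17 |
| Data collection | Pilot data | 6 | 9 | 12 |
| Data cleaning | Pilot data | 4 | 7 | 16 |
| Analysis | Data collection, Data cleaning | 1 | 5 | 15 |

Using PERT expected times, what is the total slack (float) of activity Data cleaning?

te_Pilot data = (11 + 4·14 + 17)/6 = 84/6 = 14
te_Data collection = (6 + 4·9 + 12)/6 = 54/6 = 9
te_Data cleaning = (4 + 4·7 + 16)/6 = 48/6 = 8
te_Analysis = (1 + 4·5 + 15)/6 = 36/6 = 6

Forward pass:
ES_Pilot data = 0; EF_Pilot data = 14
ES_Data collection = 14; EF_Data collection = 14+9 = 23
ES_Data cleaning = 14; EF_Data cleaning = 14+8 = 22
ES_Analysis = max(EF_Data collection=23, EF_Data cleaning=22) = 23; EF_Analysis = 23+6 = 29
Expected project duration μ = 29 hours. Critical path: Pilot data → Data collection → Analysis.

Backward pass:
LF_Analysis = 29; LS_Analysis = 29−6 = 23
LF_Data cleaning = LS_Analysis = 23; LS_Data cleaning = 23−8 = 15
LF_Data collection = LS_Analysis = 23; LS_Data collection = 23−9 = 14
LF_Pilot data = min(LS_Data collection=14, LS_Data cleaning=15) = 14; LS_Pilot data = 14−14 = 0
Slack_Data cleaning = LS_Data cleaning − ES_Data cleaning = 15 − 14 = 1

1 hours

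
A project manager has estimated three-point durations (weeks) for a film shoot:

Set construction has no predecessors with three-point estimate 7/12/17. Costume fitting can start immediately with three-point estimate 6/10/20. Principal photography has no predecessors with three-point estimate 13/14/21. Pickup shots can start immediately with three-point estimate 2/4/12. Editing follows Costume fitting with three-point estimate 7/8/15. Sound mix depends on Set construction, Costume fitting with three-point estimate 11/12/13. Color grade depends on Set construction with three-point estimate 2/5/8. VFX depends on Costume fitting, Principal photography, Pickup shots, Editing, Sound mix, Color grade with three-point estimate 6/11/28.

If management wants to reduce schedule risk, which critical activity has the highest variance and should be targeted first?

VFX

te_Set construction = (7 + 4·12 + 17)/6 = 72/6 = 12; σ²_Set construction = ((17−7)/6)² = 2.778
te_Costume fitting = (6 + 4·10 + 20)/6 = 66/6 = 11; σ²_Costume fitting = ((20−6)/6)² = 5.444
te_Principal photography = (13 + 4·14 + 21)/6 = 90/6 = 15; σ²_Principal photography = ((21−13)/6)² = 1.778
te_Pickup shots = (2 + 4·4 + 12)/6 = 30/6 = 5; σ²_Pickup shots = ((12−2)/6)² = 2.778
te_Editing = (7 + 4·8 + 15)/6 = 54/6 = 9; σ²_Editing = ((15−7)/6)² = 1.778
te_Sound mix = (11 + 4·12 + 13)/6 = 72/6 = 12; σ²_Sound mix = ((13−11)/6)² = 0.111
te_Color grade = (2 + 4·5 + 8)/6 = 30/6 = 5; σ²_Color grade = ((8−2)/6)² = 1.000
te_VFX = (6 + 4·11 + 28)/6 = 78/6 = 13; σ²_VFX = ((28−6)/6)² = 13.444

Forward pass:
ES_Set construction = 0; EF_Set construction = 12
ES_Costume fitting = 0; EF_Costume fitting = 11
ES_Principal photography = 0; EF_Principal photography = 15
ES_Pickup shots = 0; EF_Pickup shots = 5
ES_Editing = 11; EF_Editing = 11+9 = 20
ES_Sound mix = max(EF_Set construction=12, EF_Costume fitting=11) = 12; EF_Sound mix = 12+12 = 24
ES_Color grade = 12; EF_Color grade = 12+5 = 17
ES_VFX = max(EF_Costume fitting=11, EF_Principal photography=15, EF_Pickup shots=5, EF_Editing=20, EF_Sound mix=24, EF_Color grade=17) = 24; EF_VFX = 24+13 = 37
Expected project duration μ = 37 weeks. Critical path: Set construction → Sound mix → VFX.

Variances on critical path: σ²_Set construction=2.778, σ²_Sound mix=0.111, σ²_VFX=13.444.
Largest is σ²_VFX = 13.444.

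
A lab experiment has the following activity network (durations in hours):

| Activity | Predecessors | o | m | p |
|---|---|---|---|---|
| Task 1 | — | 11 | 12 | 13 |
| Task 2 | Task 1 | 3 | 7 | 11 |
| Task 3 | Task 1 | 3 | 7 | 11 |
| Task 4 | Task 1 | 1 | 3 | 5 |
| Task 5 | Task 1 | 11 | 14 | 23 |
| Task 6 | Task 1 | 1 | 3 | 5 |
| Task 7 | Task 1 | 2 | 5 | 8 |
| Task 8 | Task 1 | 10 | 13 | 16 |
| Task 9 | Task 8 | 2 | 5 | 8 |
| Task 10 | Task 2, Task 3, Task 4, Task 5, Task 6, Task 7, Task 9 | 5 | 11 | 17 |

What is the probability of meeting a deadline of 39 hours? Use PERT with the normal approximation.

te_Task 1 = (11 + 4·12 + 13)/6 = 72/6 = 12; σ²_Task 1 = ((13−11)/6)² = 0.111
te_Task 2 = (3 + 4·7 + 11)/6 = 42/6 = 7; σ²_Task 2 = ((11−3)/6)² = 1.778
te_Task 3 = (3 + 4·7 + 11)/6 = 42/6 = 7; σ²_Task 3 = ((11−3)/6)² = 1.778
te_Task 4 = (1 + 4·3 + 5)/6 = 18/6 = 3; σ²_Task 4 = ((5−1)/6)² = 0.444
te_Task 5 = (11 + 4·14 + 23)/6 = 90/6 = 15; σ²_Task 5 = ((23−11)/6)² = 4.000
te_Task 6 = (1 + 4·3 + 5)/6 = 18/6 = 3; σ²_Task 6 = ((5−1)/6)² = 0.444
te_Task 7 = (2 + 4·5 + 8)/6 = 30/6 = 5; σ²_Task 7 = ((8−2)/6)² = 1.000
te_Task 8 = (10 + 4·13 + 16)/6 = 78/6 = 13; σ²_Task 8 = ((16−10)/6)² = 1.000
te_Task 9 = (2 + 4·5 + 8)/6 = 30/6 = 5; σ²_Task 9 = ((8−2)/6)² = 1.000
te_Task 10 = (5 + 4·11 + 17)/6 = 66/6 = 11; σ²_Task 10 = ((17−5)/6)² = 4.000

Forward pass:
ES_Task 1 = 0; EF_Task 1 = 12
ES_Task 2 = 12; EF_Task 2 = 12+7 = 19
ES_Task 3 = 12; EF_Task 3 = 12+7 = 19
ES_Task 4 = 12; EF_Task 4 = 12+3 = 15
ES_Task 5 = 12; EF_Task 5 = 12+15 = 27
ES_Task 6 = 12; EF_Task 6 = 12+3 = 15
ES_Task 7 = 12; EF_Task 7 = 12+5 = 17
ES_Task 8 = 12; EF_Task 8 = 12+13 = 25
ES_Task 9 = 25; EF_Task 9 = 25+5 = 30
ES_Task 10 = max(EF_Task 2=19, EF_Task 3=19, EF_Task 4=15, EF_Task 5=27, EF_Task 6=15, EF_Task 7=17, EF_Task 9=30) = 30; EF_Task 10 = 30+11 = 41
Expected project duration μ = 41 hours. Critical path: Task 1 → Task 8 → Task 9 → Task 10.

Variance along critical path = 0.111 + 1.000 + 1.000 + 4.000 = 6.111; σ = √6.111 = 2.472 hours.
Z = (39 − 41) / 2.472 = -0.809
P(T ≤ 39) = Φ(-0.809) ≈ 0.209

0.209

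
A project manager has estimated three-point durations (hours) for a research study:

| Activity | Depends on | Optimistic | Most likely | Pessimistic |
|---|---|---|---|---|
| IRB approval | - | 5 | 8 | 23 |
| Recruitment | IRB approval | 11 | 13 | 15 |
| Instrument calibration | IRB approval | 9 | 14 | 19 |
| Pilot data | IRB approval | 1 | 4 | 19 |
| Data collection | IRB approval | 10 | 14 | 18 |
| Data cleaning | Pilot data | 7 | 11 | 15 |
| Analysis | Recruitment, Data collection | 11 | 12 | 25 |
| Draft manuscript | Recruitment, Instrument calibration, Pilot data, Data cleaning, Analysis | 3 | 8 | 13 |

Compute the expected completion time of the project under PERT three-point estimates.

te_IRB approval = (5 + 4·8 + 23)/6 = 60/6 = 10
te_Recruitment = (11 + 4·13 + 15)/6 = 78/6 = 13
te_Instrument calibration = (9 + 4·14 + 19)/6 = 84/6 = 14
te_Pilot data = (1 + 4·4 + 19)/6 = 36/6 = 6
te_Data collection = (10 + 4·14 + 18)/6 = 84/6 = 14
te_Data cleaning = (7 + 4·11 + 15)/6 = 66/6 = 11
te_Analysis = (11 + 4·12 + 25)/6 = 84/6 = 14
te_Draft manuscript = (3 + 4·8 + 13)/6 = 48/6 = 8

Forward pass:
ES_IRB approval = 0; EF_IRB approval = 10
ES_Recruitment = 10; EF_Recruitment = 10+13 = 23
ES_Instrument calibration = 10; EF_Instrument calibration = 10+14 = 24
ES_Pilot data = 10; EF_Pilot data = 10+6 = 16
ES_Data collection = 10; EF_Data collection = 10+14 = 24
ES_Data cleaning = 16; EF_Data cleaning = 16+11 = 27
ES_Analysis = max(EF_Recruitment=23, EF_Data collection=24) = 24; EF_Analysis = 24+14 = 38
ES_Draft manuscript = max(EF_Recruitment=23, EF_Instrument calibration=24, EF_Pilot data=16, EF_Data cleaning=27, EF_Analysis=38) = 38; EF_Draft manuscript = 38+8 = 46
Expected project duration μ = 46 hours. Critical path: IRB approval → Data collection → Analysis → Draft manuscript.

46 hours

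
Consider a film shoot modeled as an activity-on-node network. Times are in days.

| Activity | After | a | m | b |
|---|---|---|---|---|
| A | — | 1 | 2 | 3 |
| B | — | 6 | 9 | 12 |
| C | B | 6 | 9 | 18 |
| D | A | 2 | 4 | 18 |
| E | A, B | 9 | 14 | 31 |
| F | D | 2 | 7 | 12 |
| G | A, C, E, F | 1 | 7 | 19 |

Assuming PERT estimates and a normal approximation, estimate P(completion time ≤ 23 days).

te_A = (1 + 4·2 + 3)/6 = 12/6 = 2; σ²_A = ((3−1)/6)² = 0.111
te_B = (6 + 4·9 + 12)/6 = 54/6 = 9; σ²_B = ((12−6)/6)² = 1.000
te_C = (6 + 4·9 + 18)/6 = 60/6 = 10; σ²_C = ((18−6)/6)² = 4.000
te_D = (2 + 4·4 + 18)/6 = 36/6 = 6; σ²_D = ((18−2)/6)² = 7.111
te_E = (9 + 4·14 + 31)/6 = 96/6 = 16; σ²_E = ((31−9)/6)² = 13.444
te_F = (2 + 4·7 + 12)/6 = 42/6 = 7; σ²_F = ((12−2)/6)² = 2.778
te_G = (1 + 4·7 + 19)/6 = 48/6 = 8; σ²_G = ((19−1)/6)² = 9.000

Forward pass:
ES_A = 0; EF_A = 2
ES_B = 0; EF_B = 9
ES_C = 9; EF_C = 9+10 = 19
ES_D = 2; EF_D = 2+6 = 8
ES_E = max(EF_A=2, EF_B=9) = 9; EF_E = 9+16 = 25
ES_F = 8; EF_F = 8+7 = 15
ES_G = max(EF_A=2, EF_C=19, EF_E=25, EF_F=15) = 25; EF_G = 25+8 = 33
Expected project duration μ = 33 days. Critical path: B → E → G.

Variance along critical path = 1.000 + 13.444 + 9.000 = 23.444; σ = √23.444 = 4.842 days.
Z = (23 − 33) / 4.842 = -2.065
P(T ≤ 23) = Φ(-2.065) ≈ 0.019

0.019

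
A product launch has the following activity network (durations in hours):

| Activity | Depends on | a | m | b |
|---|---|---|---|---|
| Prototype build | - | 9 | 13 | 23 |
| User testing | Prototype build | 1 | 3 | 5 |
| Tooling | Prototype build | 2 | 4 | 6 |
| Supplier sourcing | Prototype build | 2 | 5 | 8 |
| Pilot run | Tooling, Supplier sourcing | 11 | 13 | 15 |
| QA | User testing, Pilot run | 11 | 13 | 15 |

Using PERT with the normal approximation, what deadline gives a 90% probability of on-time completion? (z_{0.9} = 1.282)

te_Prototype build = (9 + 4·13 + 23)/6 = 84/6 = 14; σ²_Prototype build = ((23−9)/6)² = 5.444
te_User testing = (1 + 4·3 + 5)/6 = 18/6 = 3; σ²_User testing = ((5−1)/6)² = 0.444
te_Tooling = (2 + 4·4 + 6)/6 = 24/6 = 4; σ²_Tooling = ((6−2)/6)² = 0.444
te_Supplier sourcing = (2 + 4·5 + 8)/6 = 30/6 = 5; σ²_Supplier sourcing = ((8−2)/6)² = 1.000
te_Pilot run = (11 + 4·13 + 15)/6 = 78/6 = 13; σ²_Pilot run = ((15−11)/6)² = 0.444
te_QA = (11 + 4·13 + 15)/6 = 78/6 = 13; σ²_QA = ((15−11)/6)² = 0.444

Forward pass:
ES_Prototype build = 0; EF_Prototype build = 14
ES_User testing = 14; EF_User testing = 14+3 = 17
ES_Tooling = 14; EF_Tooling = 14+4 = 18
ES_Supplier sourcing = 14; EF_Supplier sourcing = 14+5 = 19
ES_Pilot run = max(EF_Tooling=18, EF_Supplier sourcing=19) = 19; EF_Pilot run = 19+13 = 32
ES_QA = max(EF_User testing=17, EF_Pilot run=32) = 32; EF_QA = 32+13 = 45
Expected project duration μ = 45 hours. Critical path: Prototype build → Supplier sourcing → Pilot run → QA.

Variance along critical path = 5.444 + 1.000 + 0.444 + 0.444 = 7.333; σ = 2.708 hours.
D = μ + z·σ = 45 + 1.282·2.708 = 48.5 hours

48.5 hours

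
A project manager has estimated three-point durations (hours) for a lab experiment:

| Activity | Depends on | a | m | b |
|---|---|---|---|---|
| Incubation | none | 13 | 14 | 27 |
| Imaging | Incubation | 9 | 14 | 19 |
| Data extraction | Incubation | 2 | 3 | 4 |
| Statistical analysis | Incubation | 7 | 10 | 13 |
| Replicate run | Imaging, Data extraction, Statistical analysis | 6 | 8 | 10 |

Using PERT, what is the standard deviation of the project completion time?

2.94 hours

te_Incubation = (13 + 4·14 + 27)/6 = 96/6 = 16; σ²_Incubation = ((27−13)/6)² = 5.444
te_Imaging = (9 + 4·14 + 19)/6 = 84/6 = 14; σ²_Imaging = ((19−9)/6)² = 2.778
te_Data extraction = (2 + 4·3 + 4)/6 = 18/6 = 3; σ²_Data extraction = ((4−2)/6)² = 0.111
te_Statistical analysis = (7 + 4·10 + 13)/6 = 60/6 = 10; σ²_Statistical analysis = ((13−7)/6)² = 1.000
te_Replicate run = (6 + 4·8 + 10)/6 = 48/6 = 8; σ²_Replicate run = ((10−6)/6)² = 0.444

Forward pass:
ES_Incubation = 0; EF_Incubation = 16
ES_Imaging = 16; EF_Imaging = 16+14 = 30
ES_Data extraction = 16; EF_Data extraction = 16+3 = 19
ES_Statistical analysis = 16; EF_Statistical analysis = 16+10 = 26
ES_Replicate run = max(EF_Imaging=30, EF_Data extraction=19, EF_Statistical analysis=26) = 30; EF_Replicate run = 30+8 = 38
Expected project duration μ = 38 hours. Critical path: Incubation → Imaging → Replicate run.

Variance along critical path = 5.444 + 2.778 + 0.444 = 8.667
σ = √8.667 = 2.944 hours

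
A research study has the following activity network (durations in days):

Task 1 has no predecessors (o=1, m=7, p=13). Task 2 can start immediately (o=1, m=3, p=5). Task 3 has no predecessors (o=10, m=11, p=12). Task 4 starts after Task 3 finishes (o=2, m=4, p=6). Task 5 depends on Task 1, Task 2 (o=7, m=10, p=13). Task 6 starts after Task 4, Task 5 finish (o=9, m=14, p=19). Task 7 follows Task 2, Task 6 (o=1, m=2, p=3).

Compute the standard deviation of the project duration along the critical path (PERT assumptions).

te_Task 1 = (1 + 4·7 + 13)/6 = 42/6 = 7; σ²_Task 1 = ((13−1)/6)² = 4.000
te_Task 2 = (1 + 4·3 + 5)/6 = 18/6 = 3; σ²_Task 2 = ((5−1)/6)² = 0.444
te_Task 3 = (10 + 4·11 + 12)/6 = 66/6 = 11; σ²_Task 3 = ((12−10)/6)² = 0.111
te_Task 4 = (2 + 4·4 + 6)/6 = 24/6 = 4; σ²_Task 4 = ((6−2)/6)² = 0.444
te_Task 5 = (7 + 4·10 + 13)/6 = 60/6 = 10; σ²_Task 5 = ((13−7)/6)² = 1.000
te_Task 6 = (9 + 4·14 + 19)/6 = 84/6 = 14; σ²_Task 6 = ((19−9)/6)² = 2.778
te_Task 7 = (1 + 4·2 + 3)/6 = 12/6 = 2; σ²_Task 7 = ((3−1)/6)² = 0.111

Forward pass:
ES_Task 1 = 0; EF_Task 1 = 7
ES_Task 2 = 0; EF_Task 2 = 3
ES_Task 3 = 0; EF_Task 3 = 11
ES_Task 4 = 11; EF_Task 4 = 11+4 = 15
ES_Task 5 = max(EF_Task 1=7, EF_Task 2=3) = 7; EF_Task 5 = 7+10 = 17
ES_Task 6 = max(EF_Task 4=15, EF_Task 5=17) = 17; EF_Task 6 = 17+14 = 31
ES_Task 7 = max(EF_Task 2=3, EF_Task 6=31) = 31; EF_Task 7 = 31+2 = 33
Expected project duration μ = 33 days. Critical path: Task 1 → Task 5 → Task 6 → Task 7.

Variance along critical path = 4.000 + 1.000 + 2.778 + 0.111 = 7.889
σ = √7.889 = 2.809 days

2.81 days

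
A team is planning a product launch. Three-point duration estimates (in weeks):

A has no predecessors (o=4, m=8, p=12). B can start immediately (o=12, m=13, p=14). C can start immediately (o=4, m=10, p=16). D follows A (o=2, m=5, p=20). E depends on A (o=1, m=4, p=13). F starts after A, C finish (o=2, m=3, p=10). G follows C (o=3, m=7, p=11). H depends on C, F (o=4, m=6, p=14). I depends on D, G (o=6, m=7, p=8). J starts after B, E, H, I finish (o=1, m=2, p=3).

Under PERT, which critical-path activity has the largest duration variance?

C

te_A = (4 + 4·8 + 12)/6 = 48/6 = 8; σ²_A = ((12−4)/6)² = 1.778
te_B = (12 + 4·13 + 14)/6 = 78/6 = 13; σ²_B = ((14−12)/6)² = 0.111
te_C = (4 + 4·10 + 16)/6 = 60/6 = 10; σ²_C = ((16−4)/6)² = 4.000
te_D = (2 + 4·5 + 20)/6 = 42/6 = 7; σ²_D = ((20−2)/6)² = 9.000
te_E = (1 + 4·4 + 13)/6 = 30/6 = 5; σ²_E = ((13−1)/6)² = 4.000
te_F = (2 + 4·3 + 10)/6 = 24/6 = 4; σ²_F = ((10−2)/6)² = 1.778
te_G = (3 + 4·7 + 11)/6 = 42/6 = 7; σ²_G = ((11−3)/6)² = 1.778
te_H = (4 + 4·6 + 14)/6 = 42/6 = 7; σ²_H = ((14−4)/6)² = 2.778
te_I = (6 + 4·7 + 8)/6 = 42/6 = 7; σ²_I = ((8−6)/6)² = 0.111
te_J = (1 + 4·2 + 3)/6 = 12/6 = 2; σ²_J = ((3−1)/6)² = 0.111

Forward pass:
ES_A = 0; EF_A = 8
ES_B = 0; EF_B = 13
ES_C = 0; EF_C = 10
ES_D = 8; EF_D = 8+7 = 15
ES_E = 8; EF_E = 8+5 = 13
ES_F = max(EF_A=8, EF_C=10) = 10; EF_F = 10+4 = 14
ES_G = 10; EF_G = 10+7 = 17
ES_H = max(EF_C=10, EF_F=14) = 14; EF_H = 14+7 = 21
ES_I = max(EF_D=15, EF_G=17) = 17; EF_I = 17+7 = 24
ES_J = max(EF_B=13, EF_E=13, EF_H=21, EF_I=24) = 24; EF_J = 24+2 = 26
Expected project duration μ = 26 weeks. Critical path: C → G → I → J.

Variances on critical path: σ²_C=4.000, σ²_G=1.778, σ²_I=0.111, σ²_J=0.111.
Largest is σ²_C = 4.000.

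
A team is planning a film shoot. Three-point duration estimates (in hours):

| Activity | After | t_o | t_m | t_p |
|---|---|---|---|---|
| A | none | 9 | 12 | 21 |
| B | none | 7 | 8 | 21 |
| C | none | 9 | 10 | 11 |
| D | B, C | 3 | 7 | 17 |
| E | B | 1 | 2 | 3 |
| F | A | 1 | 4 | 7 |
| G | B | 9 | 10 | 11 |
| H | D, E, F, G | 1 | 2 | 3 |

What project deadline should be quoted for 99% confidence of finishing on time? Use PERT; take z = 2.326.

27.5 hours

te_A = (9 + 4·12 + 21)/6 = 78/6 = 13; σ²_A = ((21−9)/6)² = 4.000
te_B = (7 + 4·8 + 21)/6 = 60/6 = 10; σ²_B = ((21−7)/6)² = 5.444
te_C = (9 + 4·10 + 11)/6 = 60/6 = 10; σ²_C = ((11−9)/6)² = 0.111
te_D = (3 + 4·7 + 17)/6 = 48/6 = 8; σ²_D = ((17−3)/6)² = 5.444
te_E = (1 + 4·2 + 3)/6 = 12/6 = 2; σ²_E = ((3−1)/6)² = 0.111
te_F = (1 + 4·4 + 7)/6 = 24/6 = 4; σ²_F = ((7−1)/6)² = 1.000
te_G = (9 + 4·10 + 11)/6 = 60/6 = 10; σ²_G = ((11−9)/6)² = 0.111
te_H = (1 + 4·2 + 3)/6 = 12/6 = 2; σ²_H = ((3−1)/6)² = 0.111

Forward pass:
ES_A = 0; EF_A = 13
ES_B = 0; EF_B = 10
ES_C = 0; EF_C = 10
ES_D = max(EF_B=10, EF_C=10) = 10; EF_D = 10+8 = 18
ES_E = 10; EF_E = 10+2 = 12
ES_F = 13; EF_F = 13+4 = 17
ES_G = 10; EF_G = 10+10 = 20
ES_H = max(EF_D=18, EF_E=12, EF_F=17, EF_G=20) = 20; EF_H = 20+2 = 22
Expected project duration μ = 22 hours. Critical path: B → G → H.

Variance along critical path = 5.444 + 0.111 + 0.111 = 5.667; σ = 2.380 hours.
D = μ + z·σ = 22 + 2.326·2.380 = 27.5 hours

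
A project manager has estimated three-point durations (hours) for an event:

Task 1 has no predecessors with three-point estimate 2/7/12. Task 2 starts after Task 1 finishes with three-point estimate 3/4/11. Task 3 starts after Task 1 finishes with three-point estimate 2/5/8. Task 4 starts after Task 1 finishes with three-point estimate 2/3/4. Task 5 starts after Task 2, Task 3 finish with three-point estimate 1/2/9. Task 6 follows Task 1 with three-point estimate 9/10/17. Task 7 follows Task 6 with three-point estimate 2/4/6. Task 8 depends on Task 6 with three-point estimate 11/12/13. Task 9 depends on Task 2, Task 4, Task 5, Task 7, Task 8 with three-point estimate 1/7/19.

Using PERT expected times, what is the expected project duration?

38 hours

te_Task 1 = (2 + 4·7 + 12)/6 = 42/6 = 7
te_Task 2 = (3 + 4·4 + 11)/6 = 30/6 = 5
te_Task 3 = (2 + 4·5 + 8)/6 = 30/6 = 5
te_Task 4 = (2 + 4·3 + 4)/6 = 18/6 = 3
te_Task 5 = (1 + 4·2 + 9)/6 = 18/6 = 3
te_Task 6 = (9 + 4·10 + 17)/6 = 66/6 = 11
te_Task 7 = (2 + 4·4 + 6)/6 = 24/6 = 4
te_Task 8 = (11 + 4·12 + 13)/6 = 72/6 = 12
te_Task 9 = (1 + 4·7 + 19)/6 = 48/6 = 8

Forward pass:
ES_Task 1 = 0; EF_Task 1 = 7
ES_Task 2 = 7; EF_Task 2 = 7+5 = 12
ES_Task 3 = 7; EF_Task 3 = 7+5 = 12
ES_Task 4 = 7; EF_Task 4 = 7+3 = 10
ES_Task 5 = max(EF_Task 2=12, EF_Task 3=12) = 12; EF_Task 5 = 12+3 = 15
ES_Task 6 = 7; EF_Task 6 = 7+11 = 18
ES_Task 7 = 18; EF_Task 7 = 18+4 = 22
ES_Task 8 = 18; EF_Task 8 = 18+12 = 30
ES_Task 9 = max(EF_Task 2=12, EF_Task 4=10, EF_Task 5=15, EF_Task 7=22, EF_Task 8=30) = 30; EF_Task 9 = 30+8 = 38
Expected project duration μ = 38 hours. Critical path: Task 1 → Task 6 → Task 8 → Task 9.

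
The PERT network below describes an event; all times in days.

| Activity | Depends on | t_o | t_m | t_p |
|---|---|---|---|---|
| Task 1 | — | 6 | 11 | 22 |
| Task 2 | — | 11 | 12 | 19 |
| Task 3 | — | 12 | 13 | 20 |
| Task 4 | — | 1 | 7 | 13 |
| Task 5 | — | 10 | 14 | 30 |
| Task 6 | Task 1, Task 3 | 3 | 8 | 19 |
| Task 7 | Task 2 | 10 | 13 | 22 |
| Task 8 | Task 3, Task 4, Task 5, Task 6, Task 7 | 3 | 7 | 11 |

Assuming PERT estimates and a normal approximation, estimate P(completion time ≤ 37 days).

te_Task 1 = (6 + 4·11 + 22)/6 = 72/6 = 12; σ²_Task 1 = ((22−6)/6)² = 7.111
te_Task 2 = (11 + 4·12 + 19)/6 = 78/6 = 13; σ²_Task 2 = ((19−11)/6)² = 1.778
te_Task 3 = (12 + 4·13 + 20)/6 = 84/6 = 14; σ²_Task 3 = ((20−12)/6)² = 1.778
te_Task 4 = (1 + 4·7 + 13)/6 = 42/6 = 7; σ²_Task 4 = ((13−1)/6)² = 4.000
te_Task 5 = (10 + 4·14 + 30)/6 = 96/6 = 16; σ²_Task 5 = ((30−10)/6)² = 11.111
te_Task 6 = (3 + 4·8 + 19)/6 = 54/6 = 9; σ²_Task 6 = ((19−3)/6)² = 7.111
te_Task 7 = (10 + 4·13 + 22)/6 = 84/6 = 14; σ²_Task 7 = ((22−10)/6)² = 4.000
te_Task 8 = (3 + 4·7 + 11)/6 = 42/6 = 7; σ²_Task 8 = ((11−3)/6)² = 1.778

Forward pass:
ES_Task 1 = 0; EF_Task 1 = 12
ES_Task 2 = 0; EF_Task 2 = 13
ES_Task 3 = 0; EF_Task 3 = 14
ES_Task 4 = 0; EF_Task 4 = 7
ES_Task 5 = 0; EF_Task 5 = 16
ES_Task 6 = max(EF_Task 1=12, EF_Task 3=14) = 14; EF_Task 6 = 14+9 = 23
ES_Task 7 = 13; EF_Task 7 = 13+14 = 27
ES_Task 8 = max(EF_Task 3=14, EF_Task 4=7, EF_Task 5=16, EF_Task 6=23, EF_Task 7=27) = 27; EF_Task 8 = 27+7 = 34
Expected project duration μ = 34 days. Critical path: Task 2 → Task 7 → Task 8.

Variance along critical path = 1.778 + 4.000 + 1.778 = 7.556; σ = √7.556 = 2.749 days.
Z = (37 − 34) / 2.749 = 1.091
P(T ≤ 37) = Φ(1.091) ≈ 0.862

0.862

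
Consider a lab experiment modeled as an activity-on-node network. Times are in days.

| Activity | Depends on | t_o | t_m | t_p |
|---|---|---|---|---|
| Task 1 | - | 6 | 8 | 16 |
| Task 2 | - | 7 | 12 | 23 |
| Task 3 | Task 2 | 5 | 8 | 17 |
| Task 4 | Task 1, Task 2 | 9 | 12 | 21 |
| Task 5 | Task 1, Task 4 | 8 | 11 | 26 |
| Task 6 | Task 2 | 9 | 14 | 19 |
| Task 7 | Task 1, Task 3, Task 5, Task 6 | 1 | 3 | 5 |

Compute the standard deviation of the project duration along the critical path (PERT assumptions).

4.53 days

te_Task 1 = (6 + 4·8 + 16)/6 = 54/6 = 9; σ²_Task 1 = ((16−6)/6)² = 2.778
te_Task 2 = (7 + 4·12 + 23)/6 = 78/6 = 13; σ²_Task 2 = ((23−7)/6)² = 7.111
te_Task 3 = (5 + 4·8 + 17)/6 = 54/6 = 9; σ²_Task 3 = ((17−5)/6)² = 4.000
te_Task 4 = (9 + 4·12 + 21)/6 = 78/6 = 13; σ²_Task 4 = ((21−9)/6)² = 4.000
te_Task 5 = (8 + 4·11 + 26)/6 = 78/6 = 13; σ²_Task 5 = ((26−8)/6)² = 9.000
te_Task 6 = (9 + 4·14 + 19)/6 = 84/6 = 14; σ²_Task 6 = ((19−9)/6)² = 2.778
te_Task 7 = (1 + 4·3 + 5)/6 = 18/6 = 3; σ²_Task 7 = ((5−1)/6)² = 0.444

Forward pass:
ES_Task 1 = 0; EF_Task 1 = 9
ES_Task 2 = 0; EF_Task 2 = 13
ES_Task 3 = 13; EF_Task 3 = 13+9 = 22
ES_Task 4 = max(EF_Task 1=9, EF_Task 2=13) = 13; EF_Task 4 = 13+13 = 26
ES_Task 5 = max(EF_Task 1=9, EF_Task 4=26) = 26; EF_Task 5 = 26+13 = 39
ES_Task 6 = 13; EF_Task 6 = 13+14 = 27
ES_Task 7 = max(EF_Task 1=9, EF_Task 3=22, EF_Task 5=39, EF_Task 6=27) = 39; EF_Task 7 = 39+3 = 42
Expected project duration μ = 42 days. Critical path: Task 2 → Task 4 → Task 5 → Task 7.

Variance along critical path = 7.111 + 4.000 + 9.000 + 0.444 = 20.556
σ = √20.556 = 4.534 days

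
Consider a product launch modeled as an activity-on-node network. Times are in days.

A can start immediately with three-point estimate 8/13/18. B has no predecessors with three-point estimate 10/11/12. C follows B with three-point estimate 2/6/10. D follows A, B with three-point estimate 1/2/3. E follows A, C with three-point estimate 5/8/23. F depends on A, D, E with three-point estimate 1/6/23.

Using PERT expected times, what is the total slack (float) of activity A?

4 days

te_A = (8 + 4·13 + 18)/6 = 78/6 = 13
te_B = (10 + 4·11 + 12)/6 = 66/6 = 11
te_C = (2 + 4·6 + 10)/6 = 36/6 = 6
te_D = (1 + 4·2 + 3)/6 = 12/6 = 2
te_E = (5 + 4·8 + 23)/6 = 60/6 = 10
te_F = (1 + 4·6 + 23)/6 = 48/6 = 8

Forward pass:
ES_A = 0; EF_A = 13
ES_B = 0; EF_B = 11
ES_C = 11; EF_C = 11+6 = 17
ES_D = max(EF_A=13, EF_B=11) = 13; EF_D = 13+2 = 15
ES_E = max(EF_A=13, EF_C=17) = 17; EF_E = 17+10 = 27
ES_F = max(EF_A=13, EF_D=15, EF_E=27) = 27; EF_F = 27+8 = 35
Expected project duration μ = 35 days. Critical path: B → C → E → F.

Backward pass:
LF_F = 35; LS_F = 35−8 = 27
LF_E = LS_F = 27; LS_E = 27−10 = 17
LF_D = LS_F = 27; LS_D = 27−2 = 25
LF_C = LS_E = 17; LS_C = 17−6 = 11
LF_B = min(LS_C=11, LS_D=25) = 11; LS_B = 11−11 = 0
LF_A = min(LS_D=25, LS_E=17, LS_F=27) = 17; LS_A = 17−13 = 4
Slack_A = LS_A − ES_A = 4 − 0 = 4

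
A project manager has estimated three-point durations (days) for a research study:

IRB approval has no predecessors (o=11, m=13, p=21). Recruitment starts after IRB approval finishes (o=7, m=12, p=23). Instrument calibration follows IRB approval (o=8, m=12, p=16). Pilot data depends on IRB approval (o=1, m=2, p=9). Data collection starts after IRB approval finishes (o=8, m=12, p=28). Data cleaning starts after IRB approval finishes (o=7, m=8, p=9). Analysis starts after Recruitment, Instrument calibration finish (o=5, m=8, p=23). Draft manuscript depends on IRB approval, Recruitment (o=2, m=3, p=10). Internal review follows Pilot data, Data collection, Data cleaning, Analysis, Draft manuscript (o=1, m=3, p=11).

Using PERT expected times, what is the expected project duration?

41 days

te_IRB approval = (11 + 4·13 + 21)/6 = 84/6 = 14
te_Recruitment = (7 + 4·12 + 23)/6 = 78/6 = 13
te_Instrument calibration = (8 + 4·12 + 16)/6 = 72/6 = 12
te_Pilot data = (1 + 4·2 + 9)/6 = 18/6 = 3
te_Data collection = (8 + 4·12 + 28)/6 = 84/6 = 14
te_Data cleaning = (7 + 4·8 + 9)/6 = 48/6 = 8
te_Analysis = (5 + 4·8 + 23)/6 = 60/6 = 10
te_Draft manuscript = (2 + 4·3 + 10)/6 = 24/6 = 4
te_Internal review = (1 + 4·3 + 11)/6 = 24/6 = 4

Forward pass:
ES_IRB approval = 0; EF_IRB approval = 14
ES_Recruitment = 14; EF_Recruitment = 14+13 = 27
ES_Instrument calibration = 14; EF_Instrument calibration = 14+12 = 26
ES_Pilot data = 14; EF_Pilot data = 14+3 = 17
ES_Data collection = 14; EF_Data collection = 14+14 = 28
ES_Data cleaning = 14; EF_Data cleaning = 14+8 = 22
ES_Analysis = max(EF_Recruitment=27, EF_Instrument calibration=26) = 27; EF_Analysis = 27+10 = 37
ES_Draft manuscript = max(EF_IRB approval=14, EF_Recruitment=27) = 27; EF_Draft manuscript = 27+4 = 31
ES_Internal review = max(EF_Pilot data=17, EF_Data collection=28, EF_Data cleaning=22, EF_Analysis=37, EF_Draft manuscript=31) = 37; EF_Internal review = 37+4 = 41
Expected project duration μ = 41 days. Critical path: IRB approval → Recruitment → Analysis → Internal review.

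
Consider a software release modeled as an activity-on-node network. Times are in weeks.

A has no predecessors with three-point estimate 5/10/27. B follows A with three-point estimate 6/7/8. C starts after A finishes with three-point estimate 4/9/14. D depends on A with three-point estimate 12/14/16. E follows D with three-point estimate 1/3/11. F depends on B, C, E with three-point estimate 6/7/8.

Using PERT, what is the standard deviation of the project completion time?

te_A = (5 + 4·10 + 27)/6 = 72/6 = 12; σ²_A = ((27−5)/6)² = 13.444
te_B = (6 + 4·7 + 8)/6 = 42/6 = 7; σ²_B = ((8−6)/6)² = 0.111
te_C = (4 + 4·9 + 14)/6 = 54/6 = 9; σ²_C = ((14−4)/6)² = 2.778
te_D = (12 + 4·14 + 16)/6 = 84/6 = 14; σ²_D = ((16−12)/6)² = 0.444
te_E = (1 + 4·3 + 11)/6 = 24/6 = 4; σ²_E = ((11−1)/6)² = 2.778
te_F = (6 + 4·7 + 8)/6 = 42/6 = 7; σ²_F = ((8−6)/6)² = 0.111

Forward pass:
ES_A = 0; EF_A = 12
ES_B = 12; EF_B = 12+7 = 19
ES_C = 12; EF_C = 12+9 = 21
ES_D = 12; EF_D = 12+14 = 26
ES_E = 26; EF_E = 26+4 = 30
ES_F = max(EF_B=19, EF_C=21, EF_E=30) = 30; EF_F = 30+7 = 37
Expected project duration μ = 37 weeks. Critical path: A → D → E → F.

Variance along critical path = 13.444 + 0.444 + 2.778 + 0.111 = 16.778
σ = √16.778 = 4.096 weeks

4.10 weeks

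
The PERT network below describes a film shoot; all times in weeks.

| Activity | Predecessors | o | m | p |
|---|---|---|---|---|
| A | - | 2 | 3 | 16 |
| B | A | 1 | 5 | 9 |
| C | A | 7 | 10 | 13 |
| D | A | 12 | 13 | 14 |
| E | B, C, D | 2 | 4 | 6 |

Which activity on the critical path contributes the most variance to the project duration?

A

te_A = (2 + 4·3 + 16)/6 = 30/6 = 5; σ²_A = ((16−2)/6)² = 5.444
te_B = (1 + 4·5 + 9)/6 = 30/6 = 5; σ²_B = ((9−1)/6)² = 1.778
te_C = (7 + 4·10 + 13)/6 = 60/6 = 10; σ²_C = ((13−7)/6)² = 1.000
te_D = (12 + 4·13 + 14)/6 = 78/6 = 13; σ²_D = ((14−12)/6)² = 0.111
te_E = (2 + 4·4 + 6)/6 = 24/6 = 4; σ²_E = ((6−2)/6)² = 0.444

Forward pass:
ES_A = 0; EF_A = 5
ES_B = 5; EF_B = 5+5 = 10
ES_C = 5; EF_C = 5+10 = 15
ES_D = 5; EF_D = 5+13 = 18
ES_E = max(EF_B=10, EF_C=15, EF_D=18) = 18; EF_E = 18+4 = 22
Expected project duration μ = 22 weeks. Critical path: A → D → E.

Variances on critical path: σ²_A=5.444, σ²_D=0.111, σ²_E=0.444.
Largest is σ²_A = 5.444.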